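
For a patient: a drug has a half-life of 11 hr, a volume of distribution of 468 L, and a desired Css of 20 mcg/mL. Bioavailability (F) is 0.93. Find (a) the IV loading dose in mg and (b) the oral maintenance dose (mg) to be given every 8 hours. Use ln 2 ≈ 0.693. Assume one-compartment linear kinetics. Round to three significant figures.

(a) 9360 mg; (b) 5070 mg

LD = Vd × C = 468.0 × 20 = 9360 mg
CL = 0.693 × Vd / t½ = 0.693 × 468.0 / 11 = 29.48 L/h
D = CL × Css × τ / F = 29.48 × 20 × 8 / 0.93 = 5072 mg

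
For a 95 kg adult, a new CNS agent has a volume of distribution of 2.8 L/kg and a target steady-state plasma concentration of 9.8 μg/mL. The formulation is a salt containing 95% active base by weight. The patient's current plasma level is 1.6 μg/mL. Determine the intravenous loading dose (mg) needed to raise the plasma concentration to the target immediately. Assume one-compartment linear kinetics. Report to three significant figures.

2300 mg

Vd(total) = 95 kg × 2.8 L/kg = 266.0 L
Concentration deficit ΔC = 9.8 − 1.6 = 8.200 mg/L
LD = Vd × ΔC / S = 266.0 × 8.200 / 0.95 = 2296 mg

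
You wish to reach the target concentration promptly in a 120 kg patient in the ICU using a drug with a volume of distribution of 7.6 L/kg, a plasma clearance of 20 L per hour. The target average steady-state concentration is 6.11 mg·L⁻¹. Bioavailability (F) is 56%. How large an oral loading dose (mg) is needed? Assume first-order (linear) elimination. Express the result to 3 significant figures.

Vd(total) = 120 kg × 7.6 L/kg = 912.0 L
LD = Vd × C / F = 912.0 × 6.110 / 0.56 = 9951 mg

9950 mg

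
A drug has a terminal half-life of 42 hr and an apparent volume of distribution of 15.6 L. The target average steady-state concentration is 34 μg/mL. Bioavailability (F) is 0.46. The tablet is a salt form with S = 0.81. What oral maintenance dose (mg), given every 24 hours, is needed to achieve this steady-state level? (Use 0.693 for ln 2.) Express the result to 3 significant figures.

CL = 0.693 × Vd / t½ = 0.693 × 15.60 / 42 = 0.2574 L/h
D = CL × Css × τ / F / S = 0.2574 × 34 × 24 / 0.46 / 0.81 = 563.7 mg

564 mg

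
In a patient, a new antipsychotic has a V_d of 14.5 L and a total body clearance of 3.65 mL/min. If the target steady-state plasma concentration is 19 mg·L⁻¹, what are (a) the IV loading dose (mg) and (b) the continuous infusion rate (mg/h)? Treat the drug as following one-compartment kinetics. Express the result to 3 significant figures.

(a) 276 mg; (b) 4.16 mg/h

Loading: fill Vd to C_target → 14.50 L × 19 mg/L = 275.5 mg
Convert clearance: 3.65 mL/min × 60 min/h ÷ 1000 mL/L = 0.2190 L/h
Maintenance: replace elimination → rate = CL × Css = 0.2190 × 19 = 4.161 mg/h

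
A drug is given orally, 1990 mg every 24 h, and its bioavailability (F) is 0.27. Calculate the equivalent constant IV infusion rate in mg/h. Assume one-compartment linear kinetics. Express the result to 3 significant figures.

22.4 mg/h

Equivalent systemic input: infusion rate = F·D/τ.
Rate = 0.27 × 1990 / 24 = 22.39 mg/h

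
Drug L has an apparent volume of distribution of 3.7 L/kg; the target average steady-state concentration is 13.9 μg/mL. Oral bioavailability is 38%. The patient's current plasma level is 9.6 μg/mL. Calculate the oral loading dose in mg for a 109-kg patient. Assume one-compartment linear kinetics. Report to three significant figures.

4560 mg

Vd(total) = 109 kg × 3.7 L/kg = 403.3 L
The loading dose fills Vd to the target concentration.
Concentration deficit ΔC = 13.9 − 9.6 = 4.300 mg/L
LD = Vd × ΔC / F = 403.3 × 4.300 / 0.38 = 4564 mg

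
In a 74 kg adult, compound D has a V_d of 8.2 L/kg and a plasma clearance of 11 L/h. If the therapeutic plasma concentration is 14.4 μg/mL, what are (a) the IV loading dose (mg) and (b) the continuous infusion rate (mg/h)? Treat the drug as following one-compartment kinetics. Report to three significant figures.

(a) 8740 mg; (b) 158 mg/h

Vd = 8.2 L/kg × 74 kg = 606.8 L
Loading: fill Vd to C_target → 606.8 L × 14.4 mg/L = 8738 mg
Maintenance: replace elimination → rate = CL × Css = 11.00 × 14.4 = 158.4 mg/h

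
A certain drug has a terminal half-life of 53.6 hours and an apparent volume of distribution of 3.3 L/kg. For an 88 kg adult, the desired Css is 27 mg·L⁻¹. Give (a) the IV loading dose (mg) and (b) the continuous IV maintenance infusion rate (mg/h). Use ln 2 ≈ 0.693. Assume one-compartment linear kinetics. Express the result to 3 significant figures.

Vd = 3.3 L/kg × 88 kg = 290.4 L
LD = Vd × C = 290.4 × 27 = 7841 mg
CL = 0.693 × Vd / t½ = 0.693 × 290.4 / 53.6 = 3.755 L/h
Infusion rate = CL × Css = 3.755 × 27 = 101.4 mg/h

(a) 7840 mg; (b) 101 mg/h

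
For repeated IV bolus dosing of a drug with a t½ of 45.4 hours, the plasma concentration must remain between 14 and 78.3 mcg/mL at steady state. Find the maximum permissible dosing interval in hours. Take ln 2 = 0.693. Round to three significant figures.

k = 0.693 / t½ = 0.693 / 45.4 = 0.01526 h⁻¹
Between IV bolus doses, concentration decays as C = C₀·e^(−kτ), so C_peak/C_trough = e^(kτ).
τ_max = ln(C_peak/C_trough) / k = ln(78.3/14) / 0.01526 = 1.721 / 0.01526 = 112.8 h

113 h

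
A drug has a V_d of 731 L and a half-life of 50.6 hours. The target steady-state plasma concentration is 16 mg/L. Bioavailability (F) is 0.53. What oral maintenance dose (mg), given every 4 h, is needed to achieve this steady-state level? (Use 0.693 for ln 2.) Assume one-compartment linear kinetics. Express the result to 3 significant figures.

CL = ln 2 · Vd / t½ = 0.693 × 731.0 / 50.6 = 10.01 L/h
D = CL × Css × τ / F = 10.01 × 16 × 4 / 0.53 = 1209 mg

1210 mg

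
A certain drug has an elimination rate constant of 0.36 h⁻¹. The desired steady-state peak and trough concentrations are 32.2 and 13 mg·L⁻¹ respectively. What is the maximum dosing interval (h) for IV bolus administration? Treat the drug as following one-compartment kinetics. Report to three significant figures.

2.52 h

Between IV bolus doses, concentration decays as C = C₀·e^(−kτ), so C_peak/C_trough = e^(kτ).
τ_max = ln(C_peak/C_trough) / k = ln(32.2/13) / 0.3600 = 0.9070 / 0.3600 = 2.519 h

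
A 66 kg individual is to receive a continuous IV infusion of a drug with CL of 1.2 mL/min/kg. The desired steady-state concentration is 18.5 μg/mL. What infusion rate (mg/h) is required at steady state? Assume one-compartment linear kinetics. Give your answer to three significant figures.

CL = 1.2 mL/min/kg × 66 kg = 79.20 mL/min = 79.20 × 60/1000 = 4.752 L/h
Rate = CL × Css = 4.752 × 18.5 = 87.91 mg/h

87.9 mg/h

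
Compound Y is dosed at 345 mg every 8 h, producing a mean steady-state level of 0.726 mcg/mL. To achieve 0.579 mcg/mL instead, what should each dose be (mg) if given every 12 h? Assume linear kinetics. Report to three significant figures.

With linear kinetics, Css is proportional to dose rate (D/τ) at fixed clearance.
D₂ = D₁ × (Css,target / Css,current) × (τ₂/τ₁) = 345 × (0.579/0.726) × (12/8) = 412.7 mg

413 mg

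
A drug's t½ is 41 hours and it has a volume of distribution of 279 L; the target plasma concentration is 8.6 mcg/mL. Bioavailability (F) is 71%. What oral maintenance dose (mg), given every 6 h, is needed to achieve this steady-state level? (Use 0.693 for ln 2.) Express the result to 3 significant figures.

CL = 0.693 × Vd / t½ = 0.693 × 279.0 / 41 = 4.716 L/h
D = CL × Css × τ / F = 4.716 × 8.6 × 6 / 0.71 = 342.7 mg

343 mg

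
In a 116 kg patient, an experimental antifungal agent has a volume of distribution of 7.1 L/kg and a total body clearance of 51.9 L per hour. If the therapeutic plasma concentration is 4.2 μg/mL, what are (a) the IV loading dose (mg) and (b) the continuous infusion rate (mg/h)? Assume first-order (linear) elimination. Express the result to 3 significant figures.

(a) 3460 mg; (b) 218 mg/h

Total Vd = 7.1 × 116 = 823.6 L
LD = Vd · C_target = 823.6 × 4.2 = 3459 mg
Maintenance infusion rate = CL × Css = 51.90 × 4.2 = 218.0 mg/h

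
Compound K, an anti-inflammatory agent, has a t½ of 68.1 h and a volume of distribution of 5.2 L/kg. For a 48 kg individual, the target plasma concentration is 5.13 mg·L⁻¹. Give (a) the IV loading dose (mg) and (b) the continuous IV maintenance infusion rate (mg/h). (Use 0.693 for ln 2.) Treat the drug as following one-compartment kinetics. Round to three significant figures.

(a) 1280 mg; (b) 13.0 mg/h

Vd(total) = 48 kg × 5.2 L/kg = 249.6 L
LD = Vd × C = 249.6 × 5.13 = 1280 mg
CL = 0.693 × Vd / t½ = 0.693 × 249.6 / 68.1 = 2.540 L/h
Infusion rate = CL × Css = 2.540 × 5.13 = 13.03 mg/h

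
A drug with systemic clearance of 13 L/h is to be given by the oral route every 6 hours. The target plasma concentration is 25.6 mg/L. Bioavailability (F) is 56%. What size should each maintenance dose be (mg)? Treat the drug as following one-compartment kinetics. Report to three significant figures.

3570 mg

D = CL × Css × τ / F = 13.00 × 25.6 × 6 / 0.56 = 3566 mg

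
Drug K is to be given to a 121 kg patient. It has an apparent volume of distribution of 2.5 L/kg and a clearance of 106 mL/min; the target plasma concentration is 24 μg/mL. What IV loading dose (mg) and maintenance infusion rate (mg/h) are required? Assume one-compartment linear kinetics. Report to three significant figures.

Vd(total) = 121 kg × 2.5 L/kg = 302.5 L
Loading dose = Vd × C = 302.5 × 24 = 7260 mg
Convert clearance: 106 mL/min × 60 min/h ÷ 1000 mL/L = 6.360 L/h
Maintenance infusion rate = CL × Css = 6.360 × 24 = 152.6 mg/h

(a) 7260 mg; (b) 153 mg/h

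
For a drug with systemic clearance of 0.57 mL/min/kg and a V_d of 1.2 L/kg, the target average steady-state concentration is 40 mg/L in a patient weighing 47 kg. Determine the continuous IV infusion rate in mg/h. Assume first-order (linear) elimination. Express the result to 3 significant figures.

CL = 0.57 mL/min/kg × 47 kg = 26.79 mL/min = 26.79 × 60/1000 = 1.607 L/h
R₀ = 1.607 × 40 = 64.28 mg/h

64.3 mg/h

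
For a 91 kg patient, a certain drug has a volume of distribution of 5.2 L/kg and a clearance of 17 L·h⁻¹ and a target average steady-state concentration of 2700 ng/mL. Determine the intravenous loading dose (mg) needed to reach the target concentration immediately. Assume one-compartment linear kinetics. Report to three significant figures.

Vd = 5.2 L/kg × 91 kg = 473.2 L
C = 2700 ng/mL = 2.700 mg/L
LD is governed by Vd — clearance does not enter the loading-dose calculation.
LD = Vd × C = 473.2 × 2.700 = 1278 mg

1280 mg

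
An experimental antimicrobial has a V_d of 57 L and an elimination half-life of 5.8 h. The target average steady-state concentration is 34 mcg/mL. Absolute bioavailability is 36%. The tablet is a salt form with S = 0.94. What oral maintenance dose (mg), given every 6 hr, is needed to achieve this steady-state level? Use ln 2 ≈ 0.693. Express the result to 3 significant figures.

k = 0.693/5.8 = 0.1195 h⁻¹, so CL = k·Vd = 0.1195 × 57.00 = 6.812 L/h
D = CL × Css × τ / F / S = 6.812 × 34 × 6 / 0.36 / 0.94 = 4107 mg

4110 mg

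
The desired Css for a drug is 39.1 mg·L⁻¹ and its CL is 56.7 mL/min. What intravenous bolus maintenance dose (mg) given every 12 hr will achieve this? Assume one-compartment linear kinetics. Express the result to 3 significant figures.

1600 mg

CL = 56.7 mL/min × 60/1000 = 3.402 L/h
At steady state, dose per interval replaces the amount cleared in that interval: D/τ = CL·Css.
D = CL × Css × τ = 3.402 × 39.1 × 12 = 1596 mg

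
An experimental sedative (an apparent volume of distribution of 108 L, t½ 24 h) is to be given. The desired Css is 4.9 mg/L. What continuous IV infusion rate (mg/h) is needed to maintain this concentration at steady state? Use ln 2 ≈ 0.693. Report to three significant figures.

k = 0.693/24 = 0.02888 h⁻¹, so CL = k·Vd = 0.02888 × 108.0 = 3.119 L/h
Infusion rate = CL × Css = 3.119 × 4.9 = 15.28 mg/h

15.3 mg/h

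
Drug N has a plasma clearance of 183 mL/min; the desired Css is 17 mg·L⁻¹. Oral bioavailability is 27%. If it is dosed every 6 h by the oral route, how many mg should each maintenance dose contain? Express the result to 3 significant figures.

CL = 183 mL/min × 60/1000 = 10.98 L/h
D = CL × Css × τ / F = 10.98 × 17 × 6 / 0.27 = 4148 mg

4150 mg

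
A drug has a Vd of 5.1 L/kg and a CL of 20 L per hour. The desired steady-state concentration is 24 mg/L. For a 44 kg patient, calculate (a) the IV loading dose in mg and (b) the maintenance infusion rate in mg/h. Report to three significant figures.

Total Vd = 5.1 × 44 = 224.4 L
Loading: fill Vd to C_target → 224.4 L × 24 mg/L = 5386 mg
Maintenance infusion rate = CL × Css = 20.00 × 24 = 480.0 mg/h

(a) 5390 mg; (b) 480 mg/h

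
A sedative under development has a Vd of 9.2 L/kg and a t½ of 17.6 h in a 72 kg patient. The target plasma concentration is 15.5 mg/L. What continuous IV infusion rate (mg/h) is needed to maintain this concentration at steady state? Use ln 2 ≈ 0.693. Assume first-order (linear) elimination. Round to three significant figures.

404 mg/h

Vd(total) = 72 kg × 9.2 L/kg = 662.4 L
CL = 0.693 × Vd / t½ = 0.693 × 662.4 / 17.6 = 26.08 L/h
Infusion rate = CL × Css = 26.08 × 15.5 = 404.2 mg/h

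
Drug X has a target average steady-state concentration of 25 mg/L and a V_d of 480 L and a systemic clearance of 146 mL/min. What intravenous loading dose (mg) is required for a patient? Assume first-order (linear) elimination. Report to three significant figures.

12000 mg

LD = Vd × C = 480.0 × 25.00 = 12000 mg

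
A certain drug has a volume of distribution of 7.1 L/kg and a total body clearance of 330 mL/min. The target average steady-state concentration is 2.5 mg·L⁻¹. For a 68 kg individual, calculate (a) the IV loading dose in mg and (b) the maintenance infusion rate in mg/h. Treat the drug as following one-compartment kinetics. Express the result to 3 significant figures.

Total Vd = 7.1 × 68 = 482.8 L
LD = Vd · C_target = 482.8 × 2.5 = 1207 mg
Convert clearance: 330 mL/min × 60 min/h ÷ 1000 mL/L = 19.80 L/h
Maintenance: replace elimination → rate = CL × Css = 19.80 × 2.5 = 49.50 mg/h

(a) 1210 mg; (b) 49.5 mg/h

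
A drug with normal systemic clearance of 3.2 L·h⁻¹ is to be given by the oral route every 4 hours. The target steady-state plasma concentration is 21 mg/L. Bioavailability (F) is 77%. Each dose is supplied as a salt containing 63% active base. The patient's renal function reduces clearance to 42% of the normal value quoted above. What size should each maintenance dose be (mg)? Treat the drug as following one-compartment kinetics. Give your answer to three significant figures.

233 mg

Patient clearance = 0.42 × 3.200 = 1.344 L/h
At steady state, dose per interval replaces the amount cleared in that interval: F·S·D/τ = CL·Css.
D = CL × Css × τ / F / S = 1.344 × 21 × 4 / 0.77 / 0.63 = 232.7 mg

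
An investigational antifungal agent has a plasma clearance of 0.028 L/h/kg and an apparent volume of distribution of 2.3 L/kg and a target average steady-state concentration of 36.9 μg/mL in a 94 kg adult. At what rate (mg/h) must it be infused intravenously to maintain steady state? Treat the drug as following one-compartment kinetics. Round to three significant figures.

97.1 mg/h

CL = 0.028 L/h/kg × 94 kg = 2.632 L/h
Infusion rate = CL · Css = 2.632 L/h × 36.9 mg/L = 97.12 mg/h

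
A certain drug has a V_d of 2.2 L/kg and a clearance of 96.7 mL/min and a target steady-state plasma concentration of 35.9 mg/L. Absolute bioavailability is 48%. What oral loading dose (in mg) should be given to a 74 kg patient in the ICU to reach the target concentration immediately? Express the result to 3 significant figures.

12200 mg

Vd = 2.2 L/kg × 74 kg = 162.8 L
LD = Vd × C / F = 162.8 × 35.90 / 0.48 = 12180 mg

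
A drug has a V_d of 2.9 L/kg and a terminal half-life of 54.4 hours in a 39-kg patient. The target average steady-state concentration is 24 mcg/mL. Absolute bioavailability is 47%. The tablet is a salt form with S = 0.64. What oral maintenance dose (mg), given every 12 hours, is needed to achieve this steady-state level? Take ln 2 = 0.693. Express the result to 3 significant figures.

1380 mg

Vd = 2.9 L/kg × 39 kg = 113.1 L
CL = ln 2 · Vd / t½ = 0.693 × 113.1 / 54.4 = 1.441 L/h
D = CL × Css × τ / F / S = 1.441 × 24 × 12 / 0.47 / 0.64 = 1380 mg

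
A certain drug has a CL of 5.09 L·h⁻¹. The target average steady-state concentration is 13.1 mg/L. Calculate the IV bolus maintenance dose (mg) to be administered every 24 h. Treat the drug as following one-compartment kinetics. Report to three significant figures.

1600 mg

At steady state, dose per interval replaces the amount cleared in that interval: D/τ = CL·Css.
D = CL × Css × τ = 5.090 × 13.1 × 24 = 1600 mg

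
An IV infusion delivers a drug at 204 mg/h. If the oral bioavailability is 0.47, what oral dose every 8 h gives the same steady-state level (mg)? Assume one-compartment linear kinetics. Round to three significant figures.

To maintain the same Css, the systemic dosing rate must be unchanged: F·D/τ = infusion rate.
D = rate × τ / F = 204 × 8 / 0.47 = 3472 mg

3470 mg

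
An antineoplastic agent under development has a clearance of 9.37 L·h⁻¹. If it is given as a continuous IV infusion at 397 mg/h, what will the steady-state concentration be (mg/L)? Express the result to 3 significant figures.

Css = rate / CL = 397 / 9.370 = 42.37 mg/L

42.4 mg/L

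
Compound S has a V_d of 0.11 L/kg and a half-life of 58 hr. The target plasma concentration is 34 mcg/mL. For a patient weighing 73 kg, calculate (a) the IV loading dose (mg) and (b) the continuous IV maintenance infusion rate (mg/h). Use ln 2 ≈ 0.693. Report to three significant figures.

(a) 273 mg; (b) 3.26 mg/h

Total Vd = 0.11 × 73 = 8.030 L
LD = Vd × C = 8.030 × 34 = 273.0 mg
CL = 0.693 × Vd / t½ = 0.693 × 8.030 / 58 = 0.09594 L/h
Infusion rate = CL × Css = 0.09594 × 34 = 3.262 mg/h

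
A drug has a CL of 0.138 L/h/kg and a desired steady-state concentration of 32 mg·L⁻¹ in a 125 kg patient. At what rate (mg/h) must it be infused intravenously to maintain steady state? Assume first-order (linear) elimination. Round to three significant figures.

552 mg/h

CL = 0.138 L/h/kg × 125 kg = 17.25 L/h
At steady state, infusion rate equals elimination rate: rate in = CL × Css.
Rate = CL × Css = 17.25 × 32 = 552.0 mg/h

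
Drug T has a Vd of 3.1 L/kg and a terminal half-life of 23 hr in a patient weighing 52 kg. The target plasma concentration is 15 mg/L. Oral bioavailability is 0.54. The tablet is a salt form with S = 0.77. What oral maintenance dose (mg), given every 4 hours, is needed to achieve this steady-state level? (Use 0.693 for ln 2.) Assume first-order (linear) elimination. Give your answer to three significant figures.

Vd(total) = 52 kg × 3.1 L/kg = 161.2 L
CL = 0.693 × Vd / t½ = 0.693 × 161.2 / 23 = 4.857 L/h
D = CL × Css × τ / F / S = 4.857 × 15 × 4 / 0.54 / 0.77 = 700.9 mg

701 mg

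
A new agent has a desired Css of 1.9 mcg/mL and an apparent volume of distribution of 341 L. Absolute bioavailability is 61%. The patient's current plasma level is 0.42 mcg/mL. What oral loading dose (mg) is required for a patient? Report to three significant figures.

827 mg

Concentration deficit ΔC = 1.9 − 0.42 = 1.480 mg/L
LD = Vd × ΔC / F = 341.0 × 1.480 / 0.61 = 827.3 mg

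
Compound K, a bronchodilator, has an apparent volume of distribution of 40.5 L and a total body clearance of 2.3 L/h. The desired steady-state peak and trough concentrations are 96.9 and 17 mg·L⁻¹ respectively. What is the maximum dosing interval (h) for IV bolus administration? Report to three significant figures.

k = CL / Vd = 2.300 / 40.50 = 0.05679 h⁻¹
Between IV bolus doses, concentration decays as C = C₀·e^(−kτ), so C_peak/C_trough = e^(kτ).
τ_max = ln(C_peak/C_trough) / k = ln(96.9/17) / 0.05679 = 1.740 / 0.05679 = 30.64 h

30.6 h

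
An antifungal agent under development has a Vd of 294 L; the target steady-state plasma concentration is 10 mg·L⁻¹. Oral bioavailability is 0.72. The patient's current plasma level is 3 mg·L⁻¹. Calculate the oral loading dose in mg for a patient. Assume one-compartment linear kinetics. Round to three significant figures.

Concentration deficit ΔC = 10 − 3 = 7.000 mg/L
LD = Vd × ΔC / F = 294.0 × 7.000 / 0.72 = 2858 mg

2860 mg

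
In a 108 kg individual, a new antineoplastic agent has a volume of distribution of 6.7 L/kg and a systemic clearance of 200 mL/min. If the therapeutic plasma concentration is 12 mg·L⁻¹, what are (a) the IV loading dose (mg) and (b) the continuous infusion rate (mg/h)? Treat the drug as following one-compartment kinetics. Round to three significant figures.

Vd(total) = 108 kg × 6.7 L/kg = 723.6 L
Loading: fill Vd to C_target → 723.6 L × 12 mg/L = 8683 mg
CL = 200 mL/min × 60/1000 = 12.00 L/h
Maintenance infusion rate = CL × Css = 12.00 × 12 = 144.0 mg/h

(a) 8680 mg; (b) 144 mg/h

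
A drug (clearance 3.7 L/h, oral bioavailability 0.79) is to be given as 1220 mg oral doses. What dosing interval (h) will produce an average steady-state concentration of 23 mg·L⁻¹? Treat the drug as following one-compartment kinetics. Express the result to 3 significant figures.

F·D/τ = CL·Css → τ = F·D / (CL·Css).
τ = 0.79 × 1220 / (3.7 × 23) = 11.33 h

11.3 h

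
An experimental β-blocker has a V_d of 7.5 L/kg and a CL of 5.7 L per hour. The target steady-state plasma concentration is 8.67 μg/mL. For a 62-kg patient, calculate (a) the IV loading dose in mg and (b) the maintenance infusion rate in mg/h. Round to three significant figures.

Vd(total) = 62 kg × 7.5 L/kg = 465.0 L
Loading dose = Vd × C = 465.0 × 8.67 = 4032 mg
Maintenance: replace elimination → rate = CL × Css = 5.700 × 8.67 = 49.42 mg/h

(a) 4030 mg; (b) 49.4 mg/h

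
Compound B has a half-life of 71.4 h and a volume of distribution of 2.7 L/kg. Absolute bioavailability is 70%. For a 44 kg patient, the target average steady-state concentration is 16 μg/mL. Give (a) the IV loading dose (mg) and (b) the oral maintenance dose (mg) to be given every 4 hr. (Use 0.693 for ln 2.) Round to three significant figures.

Vd(total) = 44 kg × 2.7 L/kg = 118.8 L
LD = Vd × C = 118.8 × 16 = 1901 mg
CL = 0.693 × Vd / t½ = 0.693 × 118.8 / 71.4 = 1.153 L/h
D = CL × Css × τ / F = 1.153 × 16 × 4 / 0.7 = 105.4 mg

(a) 1900 mg; (b) 105 mg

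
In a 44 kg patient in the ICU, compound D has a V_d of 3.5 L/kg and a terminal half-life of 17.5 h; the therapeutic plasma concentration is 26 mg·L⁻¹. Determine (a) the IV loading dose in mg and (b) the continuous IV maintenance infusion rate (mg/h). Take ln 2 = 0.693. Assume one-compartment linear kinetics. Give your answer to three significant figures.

(a) 4000 mg; (b) 159 mg/h

Vd(total) = 44 kg × 3.5 L/kg = 154.0 L
LD = Vd × C = 154.0 × 26 = 4004 mg
CL = 0.693 × Vd / t½ = 0.693 × 154.0 / 17.5 = 6.098 L/h
Infusion rate = CL × Css = 6.098 × 26 = 158.5 mg/h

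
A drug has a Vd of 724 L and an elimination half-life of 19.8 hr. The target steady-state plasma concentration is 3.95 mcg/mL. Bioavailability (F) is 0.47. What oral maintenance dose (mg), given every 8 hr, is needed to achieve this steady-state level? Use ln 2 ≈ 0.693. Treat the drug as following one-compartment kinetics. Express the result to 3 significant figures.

CL = 0.693 × Vd / t½ = 0.693 × 724.0 / 19.8 = 25.34 L/h
D = CL × Css × τ / F = 25.34 × 3.95 × 8 / 0.47 = 1704 mg

1700 mg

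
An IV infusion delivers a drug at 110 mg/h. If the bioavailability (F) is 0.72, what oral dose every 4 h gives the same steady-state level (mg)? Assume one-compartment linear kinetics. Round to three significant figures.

611 mg

To maintain the same Css, the systemic dosing rate must be unchanged: F·D/τ = infusion rate.
D = rate × τ / F = 110 × 4 / 0.72 = 611.1 mg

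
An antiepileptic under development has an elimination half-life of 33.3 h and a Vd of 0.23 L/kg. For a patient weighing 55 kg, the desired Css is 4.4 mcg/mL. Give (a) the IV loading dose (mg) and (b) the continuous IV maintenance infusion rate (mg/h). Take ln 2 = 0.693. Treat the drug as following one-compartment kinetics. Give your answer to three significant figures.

(a) 55.7 mg; (b) 1.16 mg/h

Vd(total) = 55 kg × 0.23 L/kg = 12.65 L
LD = Vd × C = 12.65 × 4.4 = 55.66 mg
CL = 0.693 × Vd / t½ = 0.693 × 12.65 / 33.3 = 0.2633 L/h
Infusion rate = CL × Css = 0.2633 × 4.4 = 1.159 mg/h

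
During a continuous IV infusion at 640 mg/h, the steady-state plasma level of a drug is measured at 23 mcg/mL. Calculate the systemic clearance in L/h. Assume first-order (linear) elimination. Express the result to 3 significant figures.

At steady state, infusion rate = CL × Css, so CL = rate / Css.
CL = 640 / 23 = 27.83 L/h

27.8 L/h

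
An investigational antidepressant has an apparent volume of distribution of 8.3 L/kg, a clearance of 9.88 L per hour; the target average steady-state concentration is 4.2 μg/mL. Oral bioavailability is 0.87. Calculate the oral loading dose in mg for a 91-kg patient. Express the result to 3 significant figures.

Vd = 8.3 L/kg × 91 kg = 755.3 L
LD = Vd × C / F = 755.3 × 4.200 / 0.87 = 3646 mg

3650 mg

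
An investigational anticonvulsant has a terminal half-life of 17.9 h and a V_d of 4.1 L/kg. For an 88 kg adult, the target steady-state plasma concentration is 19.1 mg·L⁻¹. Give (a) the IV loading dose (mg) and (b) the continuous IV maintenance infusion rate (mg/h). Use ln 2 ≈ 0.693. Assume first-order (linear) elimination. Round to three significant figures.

Total Vd = 4.1 × 88 = 360.8 L
LD = Vd × C = 360.8 × 19.1 = 6891 mg
CL = 0.693 × Vd / t½ = 0.693 × 360.8 / 17.9 = 13.97 L/h
Infusion rate = CL × Css = 13.97 × 19.1 = 266.8 mg/h

(a) 6890 mg; (b) 267 mg/h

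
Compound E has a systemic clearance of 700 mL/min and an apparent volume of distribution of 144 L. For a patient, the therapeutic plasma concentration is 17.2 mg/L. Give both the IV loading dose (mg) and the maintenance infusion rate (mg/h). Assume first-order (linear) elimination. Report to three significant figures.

(a) 2480 mg; (b) 722 mg/h

LD = Vd · C_target = 144.0 × 17.2 = 2477 mg
CL = 700 mL/min = 700 × 0.06 = 42.00 L/h
Infusion rate = 42.00 L/h × 17.2 mg/L = 722.4 mg/h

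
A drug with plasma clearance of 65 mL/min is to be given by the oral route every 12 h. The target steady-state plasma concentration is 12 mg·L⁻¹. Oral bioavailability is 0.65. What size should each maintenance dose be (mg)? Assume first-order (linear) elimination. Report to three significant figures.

864 mg

CL = 65 mL/min × 60/1000 = 3.900 L/h
D = CL × Css × τ / F = 3.900 × 12 × 12 / 0.65 = 864.0 mg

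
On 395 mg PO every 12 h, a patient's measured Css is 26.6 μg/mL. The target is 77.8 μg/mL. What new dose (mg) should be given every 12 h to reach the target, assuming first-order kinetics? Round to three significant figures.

For first-order elimination, Css ∝ F·D/(CL·τ); F and CL are unchanged, so Css ∝ D/τ.
D₂ = D₁ × (Css,target / Css,current) = 395 × 77.8/26.6 = 1155 mg

1160 mg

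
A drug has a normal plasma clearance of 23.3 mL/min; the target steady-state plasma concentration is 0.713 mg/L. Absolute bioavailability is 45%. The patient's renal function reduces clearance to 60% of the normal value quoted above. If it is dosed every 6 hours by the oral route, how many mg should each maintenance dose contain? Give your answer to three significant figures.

CL = 23.3 mL/min = 23.3 × 0.06 = 1.398 L/h
Patient clearance = 0.6 × 1.398 = 0.8388 L/h
D = CL × Css × τ / F = 0.8388 × 0.713 × 6 / 0.45 = 7.974 mg

7.97 mg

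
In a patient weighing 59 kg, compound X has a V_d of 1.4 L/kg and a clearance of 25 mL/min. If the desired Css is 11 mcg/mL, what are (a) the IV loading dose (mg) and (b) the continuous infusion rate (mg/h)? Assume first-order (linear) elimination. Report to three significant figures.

(a) 909 mg; (b) 16.5 mg/h

Vd(total) = 59 kg × 1.4 L/kg = 82.60 L
Loading dose = Vd × C = 82.60 × 11 = 908.6 mg
Convert clearance: 25 mL/min × 60 min/h ÷ 1000 mL/L = 1.500 L/h
Maintenance: replace elimination → rate = CL × Css = 1.500 × 11 = 16.50 mg/h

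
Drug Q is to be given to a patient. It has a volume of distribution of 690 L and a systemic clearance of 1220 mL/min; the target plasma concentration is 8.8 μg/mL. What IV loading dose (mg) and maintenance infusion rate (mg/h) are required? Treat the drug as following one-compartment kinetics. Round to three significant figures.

(a) 6070 mg; (b) 644 mg/h

Loading: fill Vd to C_target → 690.0 L × 8.8 mg/L = 6072 mg
CL = 1220 mL/min × 60/1000 = 73.20 L/h
Maintenance: replace elimination → rate = CL × Css = 73.20 × 8.8 = 644.2 mg/h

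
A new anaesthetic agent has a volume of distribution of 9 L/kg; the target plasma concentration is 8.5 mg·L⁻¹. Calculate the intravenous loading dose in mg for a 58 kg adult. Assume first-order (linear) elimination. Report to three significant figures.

4440 mg

Total Vd = 9 × 58 = 522.0 L
LD = Vd × C = 522.0 × 8.500 = 4437 mg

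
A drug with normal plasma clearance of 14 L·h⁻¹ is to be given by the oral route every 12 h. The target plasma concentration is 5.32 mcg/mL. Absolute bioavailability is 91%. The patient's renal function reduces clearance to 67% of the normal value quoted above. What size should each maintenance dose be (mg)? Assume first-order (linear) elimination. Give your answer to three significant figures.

658 mg

Patient clearance = 0.67 × 14.00 = 9.380 L/h
D = CL × Css × τ / F = 9.380 × 5.32 × 12 / 0.91 = 658.0 mg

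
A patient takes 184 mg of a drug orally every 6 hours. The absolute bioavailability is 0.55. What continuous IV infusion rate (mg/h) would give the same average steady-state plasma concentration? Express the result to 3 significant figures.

16.9 mg/h

Equivalent systemic input: infusion rate = F·D/τ.
Rate = 0.55 × 184 / 6 = 16.87 mg/h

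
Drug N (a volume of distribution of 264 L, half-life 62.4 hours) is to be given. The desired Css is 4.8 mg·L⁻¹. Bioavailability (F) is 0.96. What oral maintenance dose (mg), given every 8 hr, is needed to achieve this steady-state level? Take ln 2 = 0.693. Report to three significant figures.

117 mg

CL = ln 2 · Vd / t½ = 0.693 × 264.0 / 62.4 = 2.932 L/h
D = CL × Css × τ / F = 2.932 × 4.8 × 8 / 0.96 = 117.3 mg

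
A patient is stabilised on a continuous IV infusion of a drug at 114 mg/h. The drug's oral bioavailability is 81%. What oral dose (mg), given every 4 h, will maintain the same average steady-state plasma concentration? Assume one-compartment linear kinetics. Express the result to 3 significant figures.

563 mg

To maintain the same Css, the systemic dosing rate must be unchanged: F·D/τ = infusion rate.
D = rate × τ / F = 114 × 4 / 0.81 = 563.0 mg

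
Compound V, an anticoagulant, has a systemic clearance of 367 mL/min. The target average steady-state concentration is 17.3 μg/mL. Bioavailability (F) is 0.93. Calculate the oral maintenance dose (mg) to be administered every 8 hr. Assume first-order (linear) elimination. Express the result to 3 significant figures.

3280 mg

CL = 367 mL/min × 60/1000 = 22.02 L/h
D = CL × Css × τ / F = 22.02 × 17.3 × 8 / 0.93 = 3277 mg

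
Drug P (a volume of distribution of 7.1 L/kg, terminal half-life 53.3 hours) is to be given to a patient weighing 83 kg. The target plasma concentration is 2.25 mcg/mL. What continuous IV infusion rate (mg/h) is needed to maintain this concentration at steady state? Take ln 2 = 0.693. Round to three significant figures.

17.2 mg/h

Total Vd = 7.1 × 83 = 589.3 L
k = 0.693/53.3 = 0.01300 h⁻¹, so CL = k·Vd = 0.01300 × 589.3 = 7.661 L/h
Infusion rate = CL × Css = 7.661 × 2.25 = 17.24 mg/h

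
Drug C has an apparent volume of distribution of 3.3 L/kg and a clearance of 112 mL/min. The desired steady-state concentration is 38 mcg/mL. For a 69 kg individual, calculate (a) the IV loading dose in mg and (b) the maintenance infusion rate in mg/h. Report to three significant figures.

(a) 8650 mg; (b) 255 mg/h

Vd(total) = 69 kg × 3.3 L/kg = 227.7 L
Loading: fill Vd to C_target → 227.7 L × 38 mg/L = 8653 mg
CL = 112 mL/min × 60/1000 = 6.720 L/h
Infusion rate = 6.720 L/h × 38 mg/L = 255.4 mg/h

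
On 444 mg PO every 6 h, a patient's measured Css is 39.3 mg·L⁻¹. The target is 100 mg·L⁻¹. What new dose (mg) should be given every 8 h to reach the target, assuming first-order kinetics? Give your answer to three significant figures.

1510 mg

For first-order elimination, Css ∝ F·D/(CL·τ); F and CL are unchanged, so Css ∝ D/τ.
D₂ = D₁ × (Css,target / Css,current) × (τ₂/τ₁) = 444 × (100/39.3) × (8/6) = 1506 mg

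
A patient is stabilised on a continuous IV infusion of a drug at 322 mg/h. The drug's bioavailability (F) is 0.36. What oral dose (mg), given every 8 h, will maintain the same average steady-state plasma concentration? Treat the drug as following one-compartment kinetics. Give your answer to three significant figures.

To maintain the same Css, the systemic dosing rate must be unchanged: F·D/τ = infusion rate.
D = rate × τ / F = 322 × 8 / 0.36 = 7156 mg

7160 mg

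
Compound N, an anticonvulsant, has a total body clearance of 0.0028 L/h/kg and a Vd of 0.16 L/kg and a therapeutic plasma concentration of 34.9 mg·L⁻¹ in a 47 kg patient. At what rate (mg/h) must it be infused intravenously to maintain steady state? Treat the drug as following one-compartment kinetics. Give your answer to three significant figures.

CL = 0.0028 L/h/kg × 47 kg = 0.1316 L/h
Maintenance depends on clearance, not Vd — rate in must match rate out.
Infusion rate = CL · Css = 0.1316 L/h × 34.9 mg/L = 4.593 mg/h

4.59 mg/h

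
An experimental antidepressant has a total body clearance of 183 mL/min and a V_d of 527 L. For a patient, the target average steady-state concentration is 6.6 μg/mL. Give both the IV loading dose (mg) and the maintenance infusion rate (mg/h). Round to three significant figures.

LD = Vd · C_target = 527.0 × 6.6 = 3478 mg
CL = 183 mL/min = 183 × 0.06 = 10.98 L/h
Maintenance infusion rate = CL × Css = 10.98 × 6.6 = 72.47 mg/h

(a) 3480 mg; (b) 72.5 mg/h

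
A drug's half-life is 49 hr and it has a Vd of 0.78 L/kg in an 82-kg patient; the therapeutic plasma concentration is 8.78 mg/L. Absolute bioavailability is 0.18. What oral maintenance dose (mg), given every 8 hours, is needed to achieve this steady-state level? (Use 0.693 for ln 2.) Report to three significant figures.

Total Vd = 0.78 × 82 = 63.96 L
k = 0.693/49 = 0.01414 h⁻¹, so CL = k·Vd = 0.01414 × 63.96 = 0.9044 L/h
D = CL × Css × τ / F = 0.9044 × 8.78 × 8 / 0.18 = 352.9 mg

353 mg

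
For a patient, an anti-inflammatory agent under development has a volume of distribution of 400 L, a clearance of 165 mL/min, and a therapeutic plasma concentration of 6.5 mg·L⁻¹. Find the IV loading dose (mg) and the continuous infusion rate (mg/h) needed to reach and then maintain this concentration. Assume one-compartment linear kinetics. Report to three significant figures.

(a) 2600 mg; (b) 64.4 mg/h

Loading dose = Vd × C = 400.0 × 6.5 = 2600 mg
CL = 165 mL/min × 60/1000 = 9.900 L/h
Maintenance infusion rate = CL × Css = 9.900 × 6.5 = 64.35 mg/h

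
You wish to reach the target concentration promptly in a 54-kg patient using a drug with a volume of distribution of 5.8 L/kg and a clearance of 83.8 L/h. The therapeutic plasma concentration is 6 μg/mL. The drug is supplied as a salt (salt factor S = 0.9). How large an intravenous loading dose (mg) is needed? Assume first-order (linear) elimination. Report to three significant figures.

Total Vd = 5.8 × 54 = 313.2 L
The loading dose fills Vd to the target concentration.
LD = Vd × C / S = 313.2 × 6.000 / 0.9 = 2088 mg

2090 mg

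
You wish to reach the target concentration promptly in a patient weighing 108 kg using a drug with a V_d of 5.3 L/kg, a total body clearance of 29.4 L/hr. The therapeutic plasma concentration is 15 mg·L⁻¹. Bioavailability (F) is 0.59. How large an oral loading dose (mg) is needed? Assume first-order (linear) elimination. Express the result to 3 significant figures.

Vd(total) = 108 kg × 5.3 L/kg = 572.4 L
The loading dose fills Vd to the target concentration.
LD = Vd × C / F = 572.4 × 15.00 / 0.59 = 14550 mg

14600 mg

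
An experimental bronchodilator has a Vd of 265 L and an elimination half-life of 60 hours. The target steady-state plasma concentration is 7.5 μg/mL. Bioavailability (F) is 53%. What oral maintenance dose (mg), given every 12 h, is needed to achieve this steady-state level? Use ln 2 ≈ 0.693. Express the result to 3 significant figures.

CL = ln 2 · Vd / t½ = 0.693 × 265.0 / 60 = 3.061 L/h
D = CL × Css × τ / F = 3.061 × 7.5 × 12 / 0.53 = 519.8 mg

520 mg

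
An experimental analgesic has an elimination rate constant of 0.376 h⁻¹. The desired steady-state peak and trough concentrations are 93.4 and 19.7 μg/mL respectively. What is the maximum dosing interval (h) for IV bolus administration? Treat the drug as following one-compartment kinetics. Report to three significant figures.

4.14 h

Between IV bolus doses, concentration decays as C = C₀·e^(−kτ), so C_peak/C_trough = e^(kτ).
τ_max = ln(C_peak/C_trough) / k = ln(93.4/19.7) / 0.3760 = 1.556 / 0.3760 = 4.138 h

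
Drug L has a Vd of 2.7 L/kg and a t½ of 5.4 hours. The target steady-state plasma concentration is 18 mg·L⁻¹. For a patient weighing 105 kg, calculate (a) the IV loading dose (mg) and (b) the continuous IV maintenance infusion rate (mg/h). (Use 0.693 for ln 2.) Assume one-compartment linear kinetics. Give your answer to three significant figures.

(a) 5100 mg; (b) 655 mg/h

Vd(total) = 105 kg × 2.7 L/kg = 283.5 L
LD = Vd × C = 283.5 × 18 = 5103 mg
CL = 0.693 × Vd / t½ = 0.693 × 283.5 / 5.4 = 36.38 L/h
Infusion rate = CL × Css = 36.38 × 18 = 654.8 mg/h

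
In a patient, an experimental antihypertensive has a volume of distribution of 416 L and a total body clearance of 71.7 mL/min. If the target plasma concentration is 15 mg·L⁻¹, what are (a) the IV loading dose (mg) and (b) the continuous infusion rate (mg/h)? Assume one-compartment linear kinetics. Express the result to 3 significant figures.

Loading dose = Vd × C = 416.0 × 15 = 6240 mg
Convert clearance: 71.7 mL/min × 60 min/h ÷ 1000 mL/L = 4.302 L/h
Maintenance: replace elimination → rate = CL × Css = 4.302 × 15 = 64.53 mg/h

(a) 6240 mg; (b) 64.5 mg/h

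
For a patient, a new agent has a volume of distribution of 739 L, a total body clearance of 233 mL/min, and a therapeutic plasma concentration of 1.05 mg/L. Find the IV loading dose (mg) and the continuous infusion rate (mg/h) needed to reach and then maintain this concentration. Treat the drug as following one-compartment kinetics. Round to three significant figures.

Loading: fill Vd to C_target → 739.0 L × 1.05 mg/L = 776.0 mg
Convert clearance: 233 mL/min × 60 min/h ÷ 1000 mL/L = 13.98 L/h
Infusion rate = 13.98 L/h × 1.05 mg/L = 14.68 mg/h

(a) 776 mg; (b) 14.7 mg/h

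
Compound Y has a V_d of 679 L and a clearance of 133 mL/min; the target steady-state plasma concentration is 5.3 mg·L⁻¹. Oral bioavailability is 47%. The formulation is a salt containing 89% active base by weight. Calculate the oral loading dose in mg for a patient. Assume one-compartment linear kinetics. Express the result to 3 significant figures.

8600 mg

The loading dose fills Vd to the target concentration.
LD = Vd × C / F / S = 679.0 × 5.300 / 0.47 / 0.89 = 8603 mg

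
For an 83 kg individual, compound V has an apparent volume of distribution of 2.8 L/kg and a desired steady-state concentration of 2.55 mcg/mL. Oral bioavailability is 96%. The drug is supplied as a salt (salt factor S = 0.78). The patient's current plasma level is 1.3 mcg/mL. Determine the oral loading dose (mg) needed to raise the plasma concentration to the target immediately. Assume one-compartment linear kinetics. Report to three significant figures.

Vd = 2.8 L/kg × 83 kg = 232.4 L
Concentration deficit ΔC = 2.55 − 1.3 = 1.250 mg/L
LD = Vd × ΔC / F / S = 232.4 × 1.250 / 0.96 / 0.78 = 388.0 mg

388 mg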